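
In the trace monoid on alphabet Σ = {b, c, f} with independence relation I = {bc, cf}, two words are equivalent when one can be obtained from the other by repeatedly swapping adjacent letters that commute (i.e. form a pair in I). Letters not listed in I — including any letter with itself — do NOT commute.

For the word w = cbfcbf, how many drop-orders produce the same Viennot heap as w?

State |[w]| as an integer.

15

#0=c has no predecessor
#1=b has no predecessor
#2=f depends on [1:b]
#3=c depends on [0:c]
#4=b depends on [2:f]
#5=f depends on [4:b]
sources: [0:c, 1:b]
N(rest) = Σ N(rest − s) over sources s of rest; N(one piece) = 1:
  size 1 → [3]=1  [5]=1
  size 2 → [0,3]=1  [3,5]=2  [4,5]=1
  size 3 → [0,3,5]=3  [2,4,5]=1  [3,4,5]=3
  size 4 → [0,3,4,5]=6  [1,2,4,5]=1  [2,3,4,5]=4
  first=0(c) contributes 5
  first=1(b) contributes 10
|[w]| = 15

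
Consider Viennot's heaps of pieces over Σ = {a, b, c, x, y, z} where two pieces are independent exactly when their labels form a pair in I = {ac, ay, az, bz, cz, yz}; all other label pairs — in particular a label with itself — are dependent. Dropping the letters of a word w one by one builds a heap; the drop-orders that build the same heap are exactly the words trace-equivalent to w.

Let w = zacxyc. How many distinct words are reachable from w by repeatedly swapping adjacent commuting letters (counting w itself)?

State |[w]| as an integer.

6

0(z) covers ∅
1(a) covers ∅
2(c) covers ∅
3(x) covers 0:z, 1:a, 2:c
4(y) covers 3:x
5(c) covers 4:y
floor of heap: 0:z, 1:a, 2:c
completions by unplaced set U, small U first (add the entries for U minus each lowest piece of U):
  |U|=1: {5}:1
  |U|=2: {4,5}:1
  |U|=3: {3,4,5}:1
  |U|=4: {0,3,4,5}:1  {1,3,4,5}:1  {2,3,4,5}:1
  start at 0(z): 2
  start at 1(a): 2
  start at 2(c): 2
sum over floor = 6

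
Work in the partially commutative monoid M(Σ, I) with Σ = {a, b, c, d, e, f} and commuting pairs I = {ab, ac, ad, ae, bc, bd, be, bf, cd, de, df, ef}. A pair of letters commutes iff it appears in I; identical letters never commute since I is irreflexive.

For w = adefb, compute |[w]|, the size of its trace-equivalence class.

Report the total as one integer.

#0=a has no predecessor
#1=d has no predecessor
#2=e has no predecessor
#3=f depends on [0:a]
#4=b has no predecessor
sources: [0:a, 1:d, 2:e, 4:b]
N(rest) = Σ N(rest − s) over sources s of rest; N(one piece) = 1:
  size 1 → [1]=1  [2]=1  [3]=1  [4]=1
  size 2 → [0,3]=1  [1,2]=2  [1,3]=2  [1,4]=2  [2,3]=2  [2,4]=2  [3,4]=2
  size 3 → [0,1,3]=3  [0,2,3]=3  [0,3,4]=3  [1,2,3]=6  [1,2,4]=6  [1,3,4]=6  [2,3,4]=6
  first=0(a) contributes 24
  first=1(d) contributes 12
  first=2(e) contributes 12
  first=4(b) contributes 12
|[w]| = 60

60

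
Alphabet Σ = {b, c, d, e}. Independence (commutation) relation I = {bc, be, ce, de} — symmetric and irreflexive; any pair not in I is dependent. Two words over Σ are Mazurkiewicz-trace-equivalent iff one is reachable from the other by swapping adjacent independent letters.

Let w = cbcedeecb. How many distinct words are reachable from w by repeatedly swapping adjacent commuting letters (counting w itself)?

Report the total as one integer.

504

#0=c has no predecessor
#1=b has no predecessor
#2=c depends on [0:c]
#3=e has no predecessor
#4=d depends on [1:b, 2:c]
#5=e depends on [3:e]
#6=e depends on [5:e]
#7=c depends on [4:d]
#8=b depends on [4:d]
sources: [0:c, 1:b, 3:e]
N(rest) = Σ N(rest − s) over sources s of rest; N(one piece) = 1:
  size 1 → [6]=1  [7]=1  [8]=1
  size 2 → [5,6]=1  [6,7]=2  [6,8]=2  [7,8]=2
  size 3 → [3,5,6]=1  [4,7,8]=2  [5,6,7]=3  [5,6,8]=3  [6,7,8]=6
  size 4 → [1,4,7,8]=2  [2,4,7,8]=2  [3,5,6,7]=4  [3,5,6,8]=4  [4,6,7,8]=8  [5,6,7,8]=12
  size 5 → [0,2,4,7,8]=2  [1,2,4,7,8]=4  [1,4,6,7,8]=10  [2,4,6,7,8]=10  [3,5,6,7,8]=20  [4,5,6,7,8]=20
  size 6 → [0,1,2,4,7,8]=6  [0,2,4,6,7,8]=12  [1,2,4,6,7,8]=24  [1,4,5,6,7,8]=30  [2,4,5,6,7,8]=30  [3,4,5,6,7,8]=40
  size 7 → [0,1,2,4,6,7,8]=42  [0,2,4,5,6,7,8]=42  [1,2,4,5,6,7,8]=84  [1,3,4,5,6,7,8]=70  [2,3,4,5,6,7,8]=70
  first=0(c) contributes 224
  first=1(b) contributes 112
  first=3(e) contributes 168
|[w]| = 504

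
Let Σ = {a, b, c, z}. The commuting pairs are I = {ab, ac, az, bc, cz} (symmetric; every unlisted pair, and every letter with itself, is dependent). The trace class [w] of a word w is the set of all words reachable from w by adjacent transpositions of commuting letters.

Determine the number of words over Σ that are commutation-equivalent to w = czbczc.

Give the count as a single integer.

#0=c has no predecessor
#1=z has no predecessor
#2=b depends on [1:z]
#3=c depends on [0:c]
#4=z depends on [2:b]
#5=c depends on [3:c]
sources: [0:c, 1:z]
N(rest) = Σ N(rest − s) over sources s of rest; N(one piece) = 1:
  size 1 → [4]=1  [5]=1
  size 2 → [2,4]=1  [3,5]=1  [4,5]=2
  size 3 → [0,3,5]=1  [1,2,4]=1  [2,4,5]=3  [3,4,5]=3
  size 4 → [0,3,4,5]=4  [1,2,4,5]=4  [2,3,4,5]=6
  first=0(c) contributes 10
  first=1(z) contributes 10
|[w]| = 20

20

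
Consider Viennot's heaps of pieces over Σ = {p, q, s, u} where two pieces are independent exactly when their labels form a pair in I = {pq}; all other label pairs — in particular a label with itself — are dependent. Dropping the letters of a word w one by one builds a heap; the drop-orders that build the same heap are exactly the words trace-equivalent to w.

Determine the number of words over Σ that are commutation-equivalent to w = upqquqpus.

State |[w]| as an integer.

drop 0:u onto floor
drop 1:p onto {0:u}
drop 2:q onto {0:u}
drop 3:q onto {2:q}
drop 4:u onto {1:p, 3:q}
drop 5:q onto {4:u}
drop 6:p onto {4:u}
drop 7:u onto {5:q, 6:p}
drop 8:s onto {7:u}
ground layer = {0:u}
drop-orders for the pieces not yet dropped (sum over which currently-grounded one goes next):
  1 to go: {8} 1
  2 to go: {7,8} 1
  3 to go: {5,7,8} 1  {6,7,8} 1
  4 to go: {5,6,7,8} 2
  5 to go: {4,5,6,7,8} 2
  6 to go: {1,4,5,6,7,8} 2  {3,4,5,6,7,8} 2
  7 to go: {1,3,4,5,6,7,8} 4  {2,3,4,5,6,7,8} 2
  if 0:u drops first: 6 orders

6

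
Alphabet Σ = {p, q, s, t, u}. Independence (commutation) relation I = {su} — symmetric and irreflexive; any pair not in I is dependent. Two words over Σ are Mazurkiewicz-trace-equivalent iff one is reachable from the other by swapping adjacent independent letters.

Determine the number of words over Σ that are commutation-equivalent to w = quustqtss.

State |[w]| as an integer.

#0=q has no predecessor
#1=u depends on [0:q]
#2=u depends on [1:u]
#3=s depends on [0:q]
#4=t depends on [2:u, 3:s]
#5=q depends on [4:t]
#6=t depends on [5:q]
#7=s depends on [6:t]
#8=s depends on [7:s]
sources: [0:q]
N(rest) = Σ N(rest − s) over sources s of rest; N(one piece) = 1:
  size 1 → [8]=1
  size 2 → [7,8]=1
  size 3 → [6,7,8]=1
  size 4 → [5,6,7,8]=1
  size 5 → [4,5,6,7,8]=1
  size 6 → [2,4,5,6,7,8]=1  [3,4,5,6,7,8]=1
  size 7 → [1,2,4,5,6,7,8]=1  [2,3,4,5,6,7,8]=2
  first=0(q) contributes 3

3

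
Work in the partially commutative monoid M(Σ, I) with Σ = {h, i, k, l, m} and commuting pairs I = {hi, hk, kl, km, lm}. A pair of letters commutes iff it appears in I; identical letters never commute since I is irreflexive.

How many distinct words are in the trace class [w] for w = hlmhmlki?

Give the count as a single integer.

0(h) covers ∅
1(l) covers 0:h
2(m) covers 0:h
3(h) covers 1:l, 2:m
4(m) covers 3:h
5(l) covers 3:h
6(k) covers ∅
7(i) covers 4:m, 5:l, 6:k
floor of heap: 0:h, 6:k
completions by unplaced set U, small U first (add the entries for U minus each lowest piece of U):
  |U|=1: {7}:1
  |U|=2: {4,7}:1  {5,7}:1  {6,7}:1
  |U|=3: {4,5,7}:2  {4,6,7}:2  {5,6,7}:2
  |U|=4: {3,4,5,7}:2  {4,5,6,7}:6
  |U|=5: {1,3,4,5,7}:2  {2,3,4,5,7}:2  {3,4,5,6,7}:8
  |U|=6: {1,2,3,4,5,7}:4  {1,3,4,5,6,7}:10  {2,3,4,5,6,7}:10
  start at 0(h): 24
  start at 6(k): 4
sum over floor = 28

28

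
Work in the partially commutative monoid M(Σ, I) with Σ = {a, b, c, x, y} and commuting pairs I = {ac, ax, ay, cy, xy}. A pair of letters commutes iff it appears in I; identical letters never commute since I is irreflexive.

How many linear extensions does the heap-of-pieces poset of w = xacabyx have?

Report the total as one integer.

12

#0=x has no predecessor
#1=a has no predecessor
#2=c depends on [0:x]
#3=a depends on [1:a]
#4=b depends on [2:c, 3:a]
#5=y depends on [4:b]
#6=x depends on [4:b]
sources: [0:x, 1:a]
N(rest) = Σ N(rest − s) over sources s of rest; N(one piece) = 1:
  size 1 → [5]=1  [6]=1
  size 2 → [5,6]=2
  size 3 → [4,5,6]=2
  size 4 → [2,4,5,6]=2  [3,4,5,6]=2
  size 5 → [0,2,4,5,6]=2  [1,3,4,5,6]=2  [2,3,4,5,6]=4
  first=0(x) contributes 6
  first=1(a) contributes 6
|[w]| = 12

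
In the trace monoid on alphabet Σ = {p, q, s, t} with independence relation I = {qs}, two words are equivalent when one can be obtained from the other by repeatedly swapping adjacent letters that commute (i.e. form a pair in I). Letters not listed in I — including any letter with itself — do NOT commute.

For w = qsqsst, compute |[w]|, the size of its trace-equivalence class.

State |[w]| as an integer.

10

#0=q has no predecessor
#1=s has no predecessor
#2=q depends on [0:q]
#3=s depends on [1:s]
#4=s depends on [3:s]
#5=t depends on [2:q, 4:s]
sources: [0:q, 1:s]
N(rest) = Σ N(rest − s) over sources s of rest; N(one piece) = 1:
  size 1 → [5]=1
  size 2 → [2,5]=1  [4,5]=1
  size 3 → [0,2,5]=1  [2,4,5]=2  [3,4,5]=1
  size 4 → [0,2,4,5]=3  [1,3,4,5]=1  [2,3,4,5]=3
  first=0(q) contributes 4
  first=1(s) contributes 6
|[w]| = 10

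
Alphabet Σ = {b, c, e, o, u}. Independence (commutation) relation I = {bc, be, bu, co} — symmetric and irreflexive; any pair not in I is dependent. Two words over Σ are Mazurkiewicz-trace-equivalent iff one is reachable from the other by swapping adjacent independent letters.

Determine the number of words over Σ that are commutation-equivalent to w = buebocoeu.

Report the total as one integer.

drop 0:b onto floor
drop 1:u onto floor
drop 2:e onto {1:u}
drop 3:b onto {0:b}
drop 4:o onto {2:e, 3:b}
drop 5:c onto {2:e}
drop 6:o onto {4:o}
drop 7:e onto {5:c, 6:o}
drop 8:u onto {7:e}
ground layer = {0:b, 1:u}
drop-orders for the pieces not yet dropped (sum over which currently-grounded one goes next):
  1 to go: {8} 1
  2 to go: {7,8} 1
  3 to go: {5,7,8} 1  {6,7,8} 1
  4 to go: {4,6,7,8} 1  {5,6,7,8} 2
  5 to go: {3,4,6,7,8} 1  {4,5,6,7,8} 3
  6 to go: {0,3,4,6,7,8} 1  {2,4,5,6,7,8} 3  {3,4,5,6,7,8} 4
  7 to go: {0,3,4,5,6,7,8} 5  {1,2,4,5,6,7,8} 3  {2,3,4,5,6,7,8} 7
  if 0:b drops first: 10 orders
  if 1:u drops first: 12 orders
heap linearizations: 22

22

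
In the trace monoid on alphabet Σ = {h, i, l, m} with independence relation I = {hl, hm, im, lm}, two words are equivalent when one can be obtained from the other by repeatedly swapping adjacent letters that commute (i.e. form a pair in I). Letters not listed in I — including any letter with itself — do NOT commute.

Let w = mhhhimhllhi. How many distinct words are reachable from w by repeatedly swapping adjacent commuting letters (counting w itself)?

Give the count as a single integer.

#0=m has no predecessor
#1=h has no predecessor
#2=h depends on [1:h]
#3=h depends on [2:h]
#4=i depends on [3:h]
#5=m depends on [0:m]
#6=h depends on [4:i]
#7=l depends on [4:i]
#8=l depends on [7:l]
#9=h depends on [6:h]
#10=i depends on [8:l, 9:h]
sources: [0:m, 1:h]
N(rest) = Σ N(rest − s) over sources s of rest; N(one piece) = 1:
  size 1 → [5]=1  [10]=1
  size 2 → [0,5]=1  [5,10]=2  [8,10]=1  [9,10]=1
  size 3 → [0,5,10]=3  [5,8,10]=3  [5,9,10]=3  [6,9,10]=1  [7,8,10]=1  [8,9,10]=2
  size 4 → [0,5,8,10]=6  [0,5,9,10]=6  [5,6,9,10]=4  [5,7,8,10]=4  [5,8,9,10]=8  [6,8,9,10]=3  [7,8,9,10]=3
  size 5 → [0,5,6,9,10]=10  [0,5,7,8,10]=10  [0,5,8,9,10]=20  [5,6,8,9,10]=15  [5,7,8,9,10]=15  [6,7,8,9,10]=6
  size 6 → [0,5,6,8,9,10]=45  [0,5,7,8,9,10]=45  [4,6,7,8,9,10]=6  [5,6,7,8,9,10]=36
  size 7 → [0,5,6,7,8,9,10]=126  [3,4,6,7,8,9,10]=6  [4,5,6,7,8,9,10]=42
  size 8 → [0,4,5,6,7,8,9,10]=168  [2,3,4,6,7,8,9,10]=6  [3,4,5,6,7,8,9,10]=48
  size 9 → [0,3,4,5,6,7,8,9,10]=216  [1,2,3,4,6,7,8,9,10]=6  [2,3,4,5,6,7,8,9,10]=54
  first=0(m) contributes 60
  first=1(h) contributes 270
|[w]| = 330

330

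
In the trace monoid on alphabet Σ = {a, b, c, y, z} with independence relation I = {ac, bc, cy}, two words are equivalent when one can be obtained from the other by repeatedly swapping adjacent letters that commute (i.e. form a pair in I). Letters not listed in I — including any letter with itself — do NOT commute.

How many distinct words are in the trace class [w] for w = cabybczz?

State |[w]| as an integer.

15

#0=c has no predecessor
#1=a has no predecessor
#2=b depends on [1:a]
#3=y depends on [2:b]
#4=b depends on [3:y]
#5=c depends on [0:c]
#6=z depends on [4:b, 5:c]
#7=z depends on [6:z]
sources: [0:c, 1:a]
N(rest) = Σ N(rest − s) over sources s of rest; N(one piece) = 1:
  size 1 → [7]=1
  size 2 → [6,7]=1
  size 3 → [4,6,7]=1  [5,6,7]=1
  size 4 → [0,5,6,7]=1  [3,4,6,7]=1  [4,5,6,7]=2
  size 5 → [0,4,5,6,7]=3  [2,3,4,6,7]=1  [3,4,5,6,7]=3
  size 6 → [0,3,4,5,6,7]=6  [1,2,3,4,6,7]=1  [2,3,4,5,6,7]=4
  first=0(c) contributes 5
  first=1(a) contributes 10
|[w]| = 15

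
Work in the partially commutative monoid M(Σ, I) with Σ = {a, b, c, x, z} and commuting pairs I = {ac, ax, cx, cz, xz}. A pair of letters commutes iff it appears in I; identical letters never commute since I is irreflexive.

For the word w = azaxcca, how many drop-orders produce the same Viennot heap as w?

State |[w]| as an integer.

0(a) covers ∅
1(z) covers 0:a
2(a) covers 1:z
3(x) covers ∅
4(c) covers ∅
5(c) covers 4:c
6(a) covers 2:a
floor of heap: 0:a, 3:x, 4:c
completions by unplaced set U, small U first (add the entries for U minus each lowest piece of U):
  |U|=1: {3}:1  {5}:1  {6}:1
  |U|=2: {2,6}:1  {3,5}:2  {3,6}:2  {4,5}:1  {5,6}:2
  |U|=3: {1,2,6}:1  {2,3,6}:3  {2,5,6}:3  {3,4,5}:3  {3,5,6}:6  {4,5,6}:3
  |U|=4: {0,1,2,6}:1  {1,2,3,6}:4  {1,2,5,6}:4  {2,3,5,6}:12  {2,4,5,6}:6  {3,4,5,6}:12
  |U|=5: {0,1,2,3,6}:5  {0,1,2,5,6}:5  {1,2,3,5,6}:20  {1,2,4,5,6}:10  {2,3,4,5,6}:30
  start at 0(a): 60
  start at 3(x): 15
  start at 4(c): 30
sum over floor = 105

105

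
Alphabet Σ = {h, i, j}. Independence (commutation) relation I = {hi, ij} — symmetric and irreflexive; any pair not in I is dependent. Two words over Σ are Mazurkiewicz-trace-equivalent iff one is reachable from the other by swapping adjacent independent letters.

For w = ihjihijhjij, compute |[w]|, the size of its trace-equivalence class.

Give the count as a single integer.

#0=i has no predecessor
#1=h has no predecessor
#2=j depends on [1:h]
#3=i depends on [0:i]
#4=h depends on [2:j]
#5=i depends on [3:i]
#6=j depends on [4:h]
#7=h depends on [6:j]
#8=j depends on [7:h]
#9=i depends on [5:i]
#10=j depends on [8:j]
sources: [0:i, 1:h]
N(rest) = Σ N(rest − s) over sources s of rest; N(one piece) = 1:
  size 1 → [9]=1  [10]=1
  size 2 → [5,9]=1  [8,10]=1  [9,10]=2
  size 3 → [3,5,9]=1  [5,9,10]=3  [7,8,10]=1  [8,9,10]=3
  size 4 → [0,3,5,9]=1  [3,5,9,10]=4  [5,8,9,10]=6  [6,7,8,10]=1  [7,8,9,10]=4
  size 5 → [0,3,5,9,10]=5  [3,5,8,9,10]=10  [4,6,7,8,10]=1  [5,7,8,9,10]=10  [6,7,8,9,10]=5
  size 6 → [0,3,5,8,9,10]=15  [2,4,6,7,8,10]=1  [3,5,7,8,9,10]=20  [4,6,7,8,9,10]=6  [5,6,7,8,9,10]=15
  size 7 → [0,3,5,7,8,9,10]=35  [1,2,4,6,7,8,10]=1  [2,4,6,7,8,9,10]=7  [3,5,6,7,8,9,10]=35  [4,5,6,7,8,9,10]=21
  size 8 → [0,3,5,6,7,8,9,10]=70  [1,2,4,6,7,8,9,10]=8  [2,4,5,6,7,8,9,10]=28  [3,4,5,6,7,8,9,10]=56
  size 9 → [0,3,4,5,6,7,8,9,10]=126  [1,2,4,5,6,7,8,9,10]=36  [2,3,4,5,6,7,8,9,10]=84
  first=0(i) contributes 120
  first=1(h) contributes 210
|[w]| = 330

330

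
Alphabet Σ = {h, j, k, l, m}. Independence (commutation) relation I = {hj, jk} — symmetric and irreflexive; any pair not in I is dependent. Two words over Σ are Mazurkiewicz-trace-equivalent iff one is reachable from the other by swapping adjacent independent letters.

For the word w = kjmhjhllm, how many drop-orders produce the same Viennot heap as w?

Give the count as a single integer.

0(k) covers ∅
1(j) covers ∅
2(m) covers 0:k, 1:j
3(h) covers 2:m
4(j) covers 2:m
5(h) covers 3:h
6(l) covers 4:j, 5:h
7(l) covers 6:l
8(m) covers 7:l
floor of heap: 0:k, 1:j
completions by unplaced set U, small U first (add the entries for U minus each lowest piece of U):
  |U|=1: {8}:1
  |U|=2: {7,8}:1
  |U|=3: {6,7,8}:1
  |U|=4: {4,6,7,8}:1  {5,6,7,8}:1
  |U|=5: {3,5,6,7,8}:1  {4,5,6,7,8}:2
  |U|=6: {3,4,5,6,7,8}:3
  |U|=7: {2,3,4,5,6,7,8}:3
  start at 0(k): 3
  start at 1(j): 3
sum over floor = 6

6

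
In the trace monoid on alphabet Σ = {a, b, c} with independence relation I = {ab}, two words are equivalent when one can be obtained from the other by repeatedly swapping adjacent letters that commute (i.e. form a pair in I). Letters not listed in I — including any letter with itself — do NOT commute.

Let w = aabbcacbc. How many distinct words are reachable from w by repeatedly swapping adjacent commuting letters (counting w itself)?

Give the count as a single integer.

6

0(a) covers ∅
1(a) covers 0:a
2(b) covers ∅
3(b) covers 2:b
4(c) covers 1:a, 3:b
5(a) covers 4:c
6(c) covers 5:a
7(b) covers 6:c
8(c) covers 7:b
floor of heap: 0:a, 2:b
completions by unplaced set U, small U first (add the entries for U minus each lowest piece of U):
  |U|=1: {8}:1
  |U|=2: {7,8}:1
  |U|=3: {6,7,8}:1
  |U|=4: {5,6,7,8}:1
  |U|=5: {4,5,6,7,8}:1
  |U|=6: {1,4,5,6,7,8}:1  {3,4,5,6,7,8}:1
  |U|=7: {0,1,4,5,6,7,8}:1  {1,3,4,5,6,7,8}:2  {2,3,4,5,6,7,8}:1
  start at 0(a): 3
  start at 2(b): 3
sum over floor = 6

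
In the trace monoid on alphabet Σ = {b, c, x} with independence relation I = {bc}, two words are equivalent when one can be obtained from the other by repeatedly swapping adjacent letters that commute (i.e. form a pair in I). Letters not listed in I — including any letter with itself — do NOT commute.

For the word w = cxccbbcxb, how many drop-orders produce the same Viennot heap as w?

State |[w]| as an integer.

0(c) covers ∅
1(x) covers 0:c
2(c) covers 1:x
3(c) covers 2:c
4(b) covers 1:x
5(b) covers 4:b
6(c) covers 3:c
7(x) covers 5:b, 6:c
8(b) covers 7:x
floor of heap: 0:c
completions by unplaced set U, small U first (add the entries for U minus each lowest piece of U):
  |U|=1: {8}:1
  |U|=2: {7,8}:1
  |U|=3: {5,7,8}:1  {6,7,8}:1
  |U|=4: {3,6,7,8}:1  {4,5,7,8}:1  {5,6,7,8}:2
  |U|=5: {2,3,6,7,8}:1  {3,5,6,7,8}:3  {4,5,6,7,8}:3
  |U|=6: {2,3,5,6,7,8}:4  {3,4,5,6,7,8}:6
  |U|=7: {2,3,4,5,6,7,8}:10
  start at 0(c): 10

10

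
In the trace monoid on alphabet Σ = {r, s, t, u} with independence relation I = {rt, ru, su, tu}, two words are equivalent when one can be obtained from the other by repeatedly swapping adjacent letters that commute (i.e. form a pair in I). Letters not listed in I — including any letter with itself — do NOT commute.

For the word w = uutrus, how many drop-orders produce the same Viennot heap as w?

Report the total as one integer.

40

#0=u has no predecessor
#1=u depends on [0:u]
#2=t has no predecessor
#3=r has no predecessor
#4=u depends on [1:u]
#5=s depends on [2:t, 3:r]
sources: [0:u, 2:t, 3:r]
N(rest) = Σ N(rest − s) over sources s of rest; N(one piece) = 1:
  size 1 → [4]=1  [5]=1
  size 2 → [1,4]=1  [2,5]=1  [3,5]=1  [4,5]=2
  size 3 → [0,1,4]=1  [1,4,5]=3  [2,3,5]=2  [2,4,5]=3  [3,4,5]=3
  size 4 → [0,1,4,5]=4  [1,2,4,5]=6  [1,3,4,5]=6  [2,3,4,5]=8
  first=0(u) contributes 20
  first=2(t) contributes 10
  first=3(r) contributes 10
|[w]| = 40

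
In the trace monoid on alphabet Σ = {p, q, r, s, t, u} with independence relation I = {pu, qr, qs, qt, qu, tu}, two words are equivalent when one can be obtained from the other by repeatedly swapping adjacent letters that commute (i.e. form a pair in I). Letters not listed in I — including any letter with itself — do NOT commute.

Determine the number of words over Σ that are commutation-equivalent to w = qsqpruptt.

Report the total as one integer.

piece 0:q — minimal
piece 1:s — minimal
piece 2:q rests on {0:q}
piece 3:p rests on {1:s, 2:q}
piece 4:r rests on {3:p}
piece 5:u rests on {4:r}
piece 6:p rests on {4:r}
piece 7:t rests on {6:p}
piece 8:t rests on {7:t}
minimal pieces: {0:q, 1:s}
ways to finish when only these pieces remain (= sum over removing one remaining piece with nothing left below it):
  1 left: {5}→1  {8}→1
  2 left: {5,8}→2  {7,8}→1
  3 left: {5,7,8}→3  {6,7,8}→1
  4 left: {5,6,7,8}→4
  5 left: {4,5,6,7,8}→4
  6 left: {3,4,5,6,7,8}→4
  7 left: {1,3,4,5,6,7,8}→4  {2,3,4,5,6,7,8}→4
  placing 0:q first → 8 extensions
  placing 1:s first → 4 extensions
total linear extensions = 12

12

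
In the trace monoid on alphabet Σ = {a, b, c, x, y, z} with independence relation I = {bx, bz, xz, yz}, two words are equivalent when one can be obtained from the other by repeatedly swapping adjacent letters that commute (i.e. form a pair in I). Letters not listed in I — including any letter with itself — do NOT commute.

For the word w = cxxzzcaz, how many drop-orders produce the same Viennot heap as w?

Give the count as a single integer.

#0=c has no predecessor
#1=x depends on [0:c]
#2=x depends on [1:x]
#3=z depends on [0:c]
#4=z depends on [3:z]
#5=c depends on [2:x, 4:z]
#6=a depends on [5:c]
#7=z depends on [6:a]
sources: [0:c]
N(rest) = Σ N(rest − s) over sources s of rest; N(one piece) = 1:
  size 1 → [7]=1
  size 2 → [6,7]=1
  size 3 → [5,6,7]=1
  size 4 → [2,5,6,7]=1  [4,5,6,7]=1
  size 5 → [1,2,5,6,7]=1  [2,4,5,6,7]=2  [3,4,5,6,7]=1
  size 6 → [1,2,4,5,6,7]=3  [2,3,4,5,6,7]=3
  first=0(c) contributes 6

6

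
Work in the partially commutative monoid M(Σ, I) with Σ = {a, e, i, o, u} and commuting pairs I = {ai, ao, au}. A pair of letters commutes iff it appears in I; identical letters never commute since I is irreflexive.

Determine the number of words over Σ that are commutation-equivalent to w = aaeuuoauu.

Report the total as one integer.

6

drop 0:a onto floor
drop 1:a onto {0:a}
drop 2:e onto {1:a}
drop 3:u onto {2:e}
drop 4:u onto {3:u}
drop 5:o onto {4:u}
drop 6:a onto {2:e}
drop 7:u onto {5:o}
drop 8:u onto {7:u}
ground layer = {0:a}
drop-orders for the pieces not yet dropped (sum over which currently-grounded one goes next):
  1 to go: {6} 1  {8} 1
  2 to go: {6,8} 2  {7,8} 1
  3 to go: {5,7,8} 1  {6,7,8} 3
  4 to go: {4,5,7,8} 1  {5,6,7,8} 4
  5 to go: {3,4,5,7,8} 1  {4,5,6,7,8} 5
  6 to go: {3,4,5,6,7,8} 6
  7 to go: {2,3,4,5,6,7,8} 6
  if 0:a drops first: 6 orders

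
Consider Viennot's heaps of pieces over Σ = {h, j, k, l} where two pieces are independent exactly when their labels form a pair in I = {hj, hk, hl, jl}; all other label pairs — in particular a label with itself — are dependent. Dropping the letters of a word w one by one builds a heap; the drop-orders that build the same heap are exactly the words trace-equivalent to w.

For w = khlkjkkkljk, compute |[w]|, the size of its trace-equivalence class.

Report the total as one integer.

22

0(k) covers ∅
1(h) covers ∅
2(l) covers 0:k
3(k) covers 2:l
4(j) covers 3:k
5(k) covers 4:j
6(k) covers 5:k
7(k) covers 6:k
8(l) covers 7:k
9(j) covers 7:k
10(k) covers 8:l, 9:j
floor of heap: 0:k, 1:h
completions by unplaced set U, small U first (add the entries for U minus each lowest piece of U):
  |U|=1: {1}:1  {10}:1
  |U|=2: {1,10}:2  {8,10}:1  {9,10}:1
  |U|=3: {1,8,10}:3  {1,9,10}:3  {8,9,10}:2
  |U|=4: {1,8,9,10}:8  {7,8,9,10}:2
  |U|=5: {1,7,8,9,10}:10  {6,7,8,9,10}:2
  |U|=6: {1,6,7,8,9,10}:12  {5,6,7,8,9,10}:2
  |U|=7: {1,5,6,7,8,9,10}:14  {4,5,6,7,8,9,10}:2
  |U|=8: {1,4,5,6,7,8,9,10}:16  {3,4,5,6,7,8,9,10}:2
  |U|=9: {1,3,4,5,6,7,8,9,10}:18  {2,3,4,5,6,7,8,9,10}:2
  start at 0(k): 20
  start at 1(h): 2
sum over floor = 22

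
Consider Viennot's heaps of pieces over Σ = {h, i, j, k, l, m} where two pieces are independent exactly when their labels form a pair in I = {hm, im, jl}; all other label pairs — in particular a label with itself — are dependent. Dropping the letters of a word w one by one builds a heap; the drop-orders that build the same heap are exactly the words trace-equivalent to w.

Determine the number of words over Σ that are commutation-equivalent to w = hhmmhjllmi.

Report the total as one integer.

0(h) covers ∅
1(h) covers 0:h
2(m) covers ∅
3(m) covers 2:m
4(h) covers 1:h
5(j) covers 3:m, 4:h
6(l) covers 3:m, 4:h
7(l) covers 6:l
8(m) covers 5:j, 7:l
9(i) covers 5:j, 7:l
floor of heap: 0:h, 2:m
completions by unplaced set U, small U first (add the entries for U minus each lowest piece of U):
  |U|=1: {8}:1  {9}:1
  |U|=2: {8,9}:2
  |U|=3: {5,8,9}:2  {7,8,9}:2
  |U|=4: {5,7,8,9}:4  {6,7,8,9}:2
  |U|=5: {5,6,7,8,9}:6
  |U|=6: {3,5,6,7,8,9}:6  {4,5,6,7,8,9}:6
  |U|=7: {1,4,5,6,7,8,9}:6  {2,3,5,6,7,8,9}:6  {3,4,5,6,7,8,9}:12
  |U|=8: {0,1,4,5,6,7,8,9}:6  {1,3,4,5,6,7,8,9}:18  {2,3,4,5,6,7,8,9}:18
  start at 0(h): 36
  start at 2(m): 24
sum over floor = 60

60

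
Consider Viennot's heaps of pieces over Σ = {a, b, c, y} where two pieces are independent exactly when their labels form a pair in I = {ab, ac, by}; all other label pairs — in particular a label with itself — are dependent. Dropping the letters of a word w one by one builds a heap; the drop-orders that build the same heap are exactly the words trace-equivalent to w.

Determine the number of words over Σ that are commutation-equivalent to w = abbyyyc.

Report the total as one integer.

0(a) covers ∅
1(b) covers ∅
2(b) covers 1:b
3(y) covers 0:a
4(y) covers 3:y
5(y) covers 4:y
6(c) covers 2:b, 5:y
floor of heap: 0:a, 1:b
completions by unplaced set U, small U first (add the entries for U minus each lowest piece of U):
  |U|=1: {6}:1
  |U|=2: {2,6}:1  {5,6}:1
  |U|=3: {1,2,6}:1  {2,5,6}:2  {4,5,6}:1
  |U|=4: {1,2,5,6}:3  {2,4,5,6}:3  {3,4,5,6}:1
  |U|=5: {0,3,4,5,6}:1  {1,2,4,5,6}:6  {2,3,4,5,6}:4
  start at 0(a): 10
  start at 1(b): 5
sum over floor = 15

15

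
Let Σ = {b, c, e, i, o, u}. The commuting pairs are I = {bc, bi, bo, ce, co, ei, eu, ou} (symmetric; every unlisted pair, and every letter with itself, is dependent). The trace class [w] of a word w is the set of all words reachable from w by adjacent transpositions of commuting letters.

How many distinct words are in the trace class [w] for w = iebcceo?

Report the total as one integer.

#0=i has no predecessor
#1=e has no predecessor
#2=b depends on [1:e]
#3=c depends on [0:i]
#4=c depends on [3:c]
#5=e depends on [2:b]
#6=o depends on [0:i, 5:e]
sources: [0:i, 1:e]
N(rest) = Σ N(rest − s) over sources s of rest; N(one piece) = 1:
  size 1 → [4]=1  [6]=1
  size 2 → [3,4]=1  [4,6]=2  [5,6]=1
  size 3 → [2,5,6]=1  [3,4,6]=3  [4,5,6]=3
  size 4 → [0,3,4,6]=3  [1,2,5,6]=1  [2,4,5,6]=4  [3,4,5,6]=6
  size 5 → [0,3,4,5,6]=9  [1,2,4,5,6]=5  [2,3,4,5,6]=10
  first=0(i) contributes 15
  first=1(e) contributes 19
|[w]| = 34

34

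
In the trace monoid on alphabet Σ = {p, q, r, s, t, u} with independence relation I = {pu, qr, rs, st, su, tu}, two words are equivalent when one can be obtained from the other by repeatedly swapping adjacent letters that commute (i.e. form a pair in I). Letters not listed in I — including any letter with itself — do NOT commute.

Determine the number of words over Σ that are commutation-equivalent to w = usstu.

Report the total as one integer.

#0=u has no predecessor
#1=s has no predecessor
#2=s depends on [1:s]
#3=t has no predecessor
#4=u depends on [0:u]
sources: [0:u, 1:s, 3:t]
N(rest) = Σ N(rest − s) over sources s of rest; N(one piece) = 1:
  size 1 → [2]=1  [3]=1  [4]=1
  size 2 → [0,4]=1  [1,2]=1  [2,3]=2  [2,4]=2  [3,4]=2
  size 3 → [0,2,4]=3  [0,3,4]=3  [1,2,3]=3  [1,2,4]=3  [2,3,4]=6
  first=0(u) contributes 12
  first=1(s) contributes 12
  first=3(t) contributes 6
|[w]| = 30

30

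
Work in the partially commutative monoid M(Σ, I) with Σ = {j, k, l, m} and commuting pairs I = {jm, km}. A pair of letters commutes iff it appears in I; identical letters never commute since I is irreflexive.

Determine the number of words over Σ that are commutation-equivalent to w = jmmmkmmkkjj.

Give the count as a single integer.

462

drop 0:j onto floor
drop 1:m onto floor
drop 2:m onto {1:m}
drop 3:m onto {2:m}
drop 4:k onto {0:j}
drop 5:m onto {3:m}
drop 6:m onto {5:m}
drop 7:k onto {4:k}
drop 8:k onto {7:k}
drop 9:j onto {8:k}
drop 10:j onto {9:j}
ground layer = {0:j, 1:m}
drop-orders for the pieces not yet dropped (sum over which currently-grounded one goes next):
  1 to go: {6} 1  {10} 1
  2 to go: {5,6} 1  {6,10} 2  {9,10} 1
  3 to go: {3,5,6} 1  {5,6,10} 3  {6,9,10} 3  {8,9,10} 1
  4 to go: {2,3,5,6} 1  {3,5,6,10} 4  {5,6,9,10} 6  {6,8,9,10} 4  {7,8,9,10} 1
  5 to go: {1,2,3,5,6} 1  {2,3,5,6,10} 5  {3,5,6,9,10} 10  {4,7,8,9,10} 1  {5,6,8,9,10} 10  {6,7,8,9,10} 5
  6 to go: {0,4,7,8,9,10} 1  {1,2,3,5,6,10} 6  {2,3,5,6,9,10} 15  {3,5,6,8,9,10} 20  {4,6,7,8,9,10} 6  {5,6,7,8,9,10} 15
  7 to go: {0,4,6,7,8,9,10} 7  {1,2,3,5,6,9,10} 21  {2,3,5,6,8,9,10} 35  {3,5,6,7,8,9,10} 35  {4,5,6,7,8,9,10} 21
  8 to go: {0,4,5,6,7,8,9,10} 28  {1,2,3,5,6,8,9,10} 56  {2,3,5,6,7,8,9,10} 70  {3,4,5,6,7,8,9,10} 56
  9 to go: {0,3,4,5,6,7,8,9,10} 84  {1,2,3,5,6,7,8,9,10} 126  {2,3,4,5,6,7,8,9,10} 126
  if 0:j drops first: 252 orders
  if 1:m drops first: 210 orders
heap linearizations: 462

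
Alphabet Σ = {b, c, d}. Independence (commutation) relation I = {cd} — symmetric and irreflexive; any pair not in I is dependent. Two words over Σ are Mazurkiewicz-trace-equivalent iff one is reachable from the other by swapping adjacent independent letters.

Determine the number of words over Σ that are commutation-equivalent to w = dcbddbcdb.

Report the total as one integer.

4

0(d) covers ∅
1(c) covers ∅
2(b) covers 0:d, 1:c
3(d) covers 2:b
4(d) covers 3:d
5(b) covers 4:d
6(c) covers 5:b
7(d) covers 5:b
8(b) covers 6:c, 7:d
floor of heap: 0:d, 1:c
completions by unplaced set U, small U first (add the entries for U minus each lowest piece of U):
  |U|=1: {8}:1
  |U|=2: {6,8}:1  {7,8}:1
  |U|=3: {6,7,8}:2
  |U|=4: {5,6,7,8}:2
  |U|=5: {4,5,6,7,8}:2
  |U|=6: {3,4,5,6,7,8}:2
  |U|=7: {2,3,4,5,6,7,8}:2
  start at 0(d): 2
  start at 1(c): 2
sum over floor = 4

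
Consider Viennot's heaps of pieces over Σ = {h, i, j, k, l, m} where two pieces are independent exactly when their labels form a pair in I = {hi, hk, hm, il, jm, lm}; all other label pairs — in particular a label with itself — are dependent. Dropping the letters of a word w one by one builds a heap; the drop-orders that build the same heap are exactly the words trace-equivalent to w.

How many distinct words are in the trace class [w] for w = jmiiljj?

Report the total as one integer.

7

#0=j has no predecessor
#1=m has no predecessor
#2=i depends on [0:j, 1:m]
#3=i depends on [2:i]
#4=l depends on [0:j]
#5=j depends on [3:i, 4:l]
#6=j depends on [5:j]
sources: [0:j, 1:m]
N(rest) = Σ N(rest − s) over sources s of rest; N(one piece) = 1:
  size 1 → [6]=1
  size 2 → [5,6]=1
  size 3 → [3,5,6]=1  [4,5,6]=1
  size 4 → [2,3,5,6]=1  [3,4,5,6]=2
  size 5 → [1,2,3,5,6]=1  [2,3,4,5,6]=3
  first=0(j) contributes 4
  first=1(m) contributes 3
|[w]| = 7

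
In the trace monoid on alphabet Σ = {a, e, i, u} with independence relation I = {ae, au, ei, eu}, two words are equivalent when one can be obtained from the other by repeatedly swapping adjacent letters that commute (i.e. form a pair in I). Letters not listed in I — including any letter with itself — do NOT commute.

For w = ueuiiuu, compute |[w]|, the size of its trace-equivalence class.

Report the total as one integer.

#0=u has no predecessor
#1=e has no predecessor
#2=u depends on [0:u]
#3=i depends on [2:u]
#4=i depends on [3:i]
#5=u depends on [4:i]
#6=u depends on [5:u]
sources: [0:u, 1:e]
N(rest) = Σ N(rest − s) over sources s of rest; N(one piece) = 1:
  size 1 → [1]=1  [6]=1
  size 2 → [1,6]=2  [5,6]=1
  size 3 → [1,5,6]=3  [4,5,6]=1
  size 4 → [1,4,5,6]=4  [3,4,5,6]=1
  size 5 → [1,3,4,5,6]=5  [2,3,4,5,6]=1
  first=0(u) contributes 6
  first=1(e) contributes 1
|[w]| = 7

7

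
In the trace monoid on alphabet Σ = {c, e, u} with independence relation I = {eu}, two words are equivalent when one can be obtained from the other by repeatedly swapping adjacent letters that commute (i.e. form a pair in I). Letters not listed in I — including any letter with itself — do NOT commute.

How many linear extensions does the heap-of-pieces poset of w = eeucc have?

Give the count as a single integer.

3

drop 0:e onto floor
drop 1:e onto {0:e}
drop 2:u onto floor
drop 3:c onto {1:e, 2:u}
drop 4:c onto {3:c}
ground layer = {0:e, 2:u}
drop-orders for the pieces not yet dropped (sum over which currently-grounded one goes next):
  1 to go: {4} 1
  2 to go: {3,4} 1
  3 to go: {1,3,4} 1  {2,3,4} 1
  if 0:e drops first: 2 orders
  if 2:u drops first: 1 orders
heap linearizations: 3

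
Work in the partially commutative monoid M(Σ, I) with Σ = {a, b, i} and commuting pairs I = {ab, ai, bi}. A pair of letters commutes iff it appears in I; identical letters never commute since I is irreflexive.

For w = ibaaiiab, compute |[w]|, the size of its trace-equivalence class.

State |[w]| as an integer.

560

piece 0:i — minimal
piece 1:b — minimal
piece 2:a — minimal
piece 3:a rests on {2:a}
piece 4:i rests on {0:i}
piece 5:i rests on {4:i}
piece 6:a rests on {3:a}
piece 7:b rests on {1:b}
minimal pieces: {0:i, 1:b, 2:a}
ways to finish when only these pieces remain (= sum over removing one remaining piece with nothing left below it):
  1 left: {5}→1  {6}→1  {7}→1
  2 left: {1,7}→1  {3,6}→1  {4,5}→1  {5,6}→2  {5,7}→2  {6,7}→2
  3 left: {0,4,5}→1  {1,5,7}→3  {1,6,7}→3  {2,3,6}→1  {3,5,6}→3  {3,6,7}→3  {4,5,6}→3  {4,5,7}→3  {5,6,7}→6
  4 left: {0,4,5,6}→4  {0,4,5,7}→4  {1,3,6,7}→6  {1,4,5,7}→6  {1,5,6,7}→12  {2,3,5,6}→4  {2,3,6,7}→4  {3,4,5,6}→6  {3,5,6,7}→12  {4,5,6,7}→12
  5 left: {0,1,4,5,7}→10  {0,3,4,5,6}→10  {0,4,5,6,7}→20  {1,2,3,6,7}→10  {1,3,5,6,7}→30  {1,4,5,6,7}→30  {2,3,4,5,6}→10  {2,3,5,6,7}→20  {3,4,5,6,7}→30
  6 left: {0,1,4,5,6,7}→60  {0,2,3,4,5,6}→20  {0,3,4,5,6,7}→60  {1,2,3,5,6,7}→60  {1,3,4,5,6,7}→90  {2,3,4,5,6,7}→60
  placing 0:i first → 210 extensions
  placing 1:b first → 140 extensions
  placing 2:a first → 210 extensions
total linear extensions = 560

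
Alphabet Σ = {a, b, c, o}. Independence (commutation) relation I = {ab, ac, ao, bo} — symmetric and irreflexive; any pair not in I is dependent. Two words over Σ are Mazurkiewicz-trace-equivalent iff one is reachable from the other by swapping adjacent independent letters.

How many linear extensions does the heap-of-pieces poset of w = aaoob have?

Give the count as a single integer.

0(a) covers ∅
1(a) covers 0:a
2(o) covers ∅
3(o) covers 2:o
4(b) covers ∅
floor of heap: 0:a, 2:o, 4:b
completions by unplaced set U, small U first (add the entries for U minus each lowest piece of U):
  |U|=1: {1}:1  {3}:1  {4}:1
  |U|=2: {0,1}:1  {1,3}:2  {1,4}:2  {2,3}:1  {3,4}:2
  |U|=3: {0,1,3}:3  {0,1,4}:3  {1,2,3}:3  {1,3,4}:6  {2,3,4}:3
  start at 0(a): 12
  start at 2(o): 12
  start at 4(b): 6
sum over floor = 30

30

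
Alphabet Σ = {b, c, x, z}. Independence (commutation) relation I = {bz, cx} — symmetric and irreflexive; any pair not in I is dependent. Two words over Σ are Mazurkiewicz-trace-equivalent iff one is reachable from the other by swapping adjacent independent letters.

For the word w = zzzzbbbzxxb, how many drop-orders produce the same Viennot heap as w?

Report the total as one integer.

56

drop 0:z onto floor
drop 1:z onto {0:z}
drop 2:z onto {1:z}
drop 3:z onto {2:z}
drop 4:b onto floor
drop 5:b onto {4:b}
drop 6:b onto {5:b}
drop 7:z onto {3:z}
drop 8:x onto {6:b, 7:z}
drop 9:x onto {8:x}
drop 10:b onto {9:x}
ground layer = {0:z, 4:b}
drop-orders for the pieces not yet dropped (sum over which currently-grounded one goes next):
  1 to go: {10} 1
  2 to go: {9,10} 1
  3 to go: {8,9,10} 1
  4 to go: {6,8,9,10} 1  {7,8,9,10} 1
  5 to go: {3,7,8,9,10} 1  {5,6,8,9,10} 1  {6,7,8,9,10} 2
  6 to go: {2,3,7,8,9,10} 1  {3,6,7,8,9,10} 3  {4,5,6,8,9,10} 1  {5,6,7,8,9,10} 3
  7 to go: {1,2,3,7,8,9,10} 1  {2,3,6,7,8,9,10} 4  {3,5,6,7,8,9,10} 6  {4,5,6,7,8,9,10} 4
  8 to go: {0,1,2,3,7,8,9,10} 1  {1,2,3,6,7,8,9,10} 5  {2,3,5,6,7,8,9,10} 10  {3,4,5,6,7,8,9,10} 10
  9 to go: {0,1,2,3,6,7,8,9,10} 6  {1,2,3,5,6,7,8,9,10} 15  {2,3,4,5,6,7,8,9,10} 20
  if 0:z drops first: 35 orders
  if 4:b drops first: 21 orders
heap linearizations: 56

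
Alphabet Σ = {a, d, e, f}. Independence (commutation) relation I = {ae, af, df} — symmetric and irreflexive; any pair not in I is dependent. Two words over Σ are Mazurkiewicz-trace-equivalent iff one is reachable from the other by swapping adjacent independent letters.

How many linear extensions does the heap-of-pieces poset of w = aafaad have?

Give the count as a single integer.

6

drop 0:a onto floor
drop 1:a onto {0:a}
drop 2:f onto floor
drop 3:a onto {1:a}
drop 4:a onto {3:a}
drop 5:d onto {4:a}
ground layer = {0:a, 2:f}
drop-orders for the pieces not yet dropped (sum over which currently-grounded one goes next):
  1 to go: {2} 1  {5} 1
  2 to go: {2,5} 2  {4,5} 1
  3 to go: {2,4,5} 3  {3,4,5} 1
  4 to go: {1,3,4,5} 1  {2,3,4,5} 4
  if 0:a drops first: 5 orders
  if 2:f drops first: 1 orders
heap linearizations: 6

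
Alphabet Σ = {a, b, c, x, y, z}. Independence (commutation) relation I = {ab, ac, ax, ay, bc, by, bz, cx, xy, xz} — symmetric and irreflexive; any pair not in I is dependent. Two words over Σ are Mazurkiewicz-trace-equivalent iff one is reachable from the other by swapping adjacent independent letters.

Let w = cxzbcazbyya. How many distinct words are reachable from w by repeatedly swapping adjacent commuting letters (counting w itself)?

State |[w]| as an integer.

990

0(c) covers ∅
1(x) covers ∅
2(z) covers 0:c
3(b) covers 1:x
4(c) covers 2:z
5(a) covers 2:z
6(z) covers 4:c, 5:a
7(b) covers 3:b
8(y) covers 6:z
9(y) covers 8:y
10(a) covers 6:z
floor of heap: 0:c, 1:x
completions by unplaced set U, small U first (add the entries for U minus each lowest piece of U):
  |U|=1: {7}:1  {9}:1  {10}:1
  |U|=2: {3,7}:1  {7,9}:2  {7,10}:2  {8,9}:1  {9,10}:2
  |U|=3: {1,3,7}:1  {3,7,9}:3  {3,7,10}:3  {7,8,9}:3  {7,9,10}:6  {8,9,10}:3
  |U|=4: {1,3,7,9}:4  {1,3,7,10}:4  {3,7,8,9}:6  {3,7,9,10}:12  {6,8,9,10}:3  {7,8,9,10}:12
  |U|=5: {1,3,7,8,9}:10  {1,3,7,9,10}:20  {3,7,8,9,10}:30  {4,6,8,9,10}:3  {5,6,8,9,10}:3  {6,7,8,9,10}:15
  |U|=6: {1,3,7,8,9,10}:60  {3,6,7,8,9,10}:45  {4,5,6,8,9,10}:6  {4,6,7,8,9,10}:18  {5,6,7,8,9,10}:18
  |U|=7: {1,3,6,7,8,9,10}:105  {2,4,5,6,8,9,10}:6  {3,4,6,7,8,9,10}:63  {3,5,6,7,8,9,10}:63  {4,5,6,7,8,9,10}:42
  |U|=8: {0,2,4,5,6,8,9,10}:6  {1,3,4,6,7,8,9,10}:168  {1,3,5,6,7,8,9,10}:168  {2,4,5,6,7,8,9,10}:48  {3,4,5,6,7,8,9,10}:168
  |U|=9: {0,2,4,5,6,7,8,9,10}:54  {1,3,4,5,6,7,8,9,10}:504  {2,3,4,5,6,7,8,9,10}:216
  start at 0(c): 720
  start at 1(x): 270
sum over floor = 990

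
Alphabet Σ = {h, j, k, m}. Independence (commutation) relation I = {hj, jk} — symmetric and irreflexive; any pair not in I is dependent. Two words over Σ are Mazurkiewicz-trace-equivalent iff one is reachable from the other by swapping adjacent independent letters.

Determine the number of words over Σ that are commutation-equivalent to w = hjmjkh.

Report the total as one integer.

#0=h has no predecessor
#1=j has no predecessor
#2=m depends on [0:h, 1:j]
#3=j depends on [2:m]
#4=k depends on [2:m]
#5=h depends on [4:k]
sources: [0:h, 1:j]
N(rest) = Σ N(rest − s) over sources s of rest; N(one piece) = 1:
  size 1 → [3]=1  [5]=1
  size 2 → [3,5]=2  [4,5]=1
  size 3 → [3,4,5]=3
  size 4 → [2,3,4,5]=3
  first=0(h) contributes 3
  first=1(j) contributes 3
|[w]| = 6

6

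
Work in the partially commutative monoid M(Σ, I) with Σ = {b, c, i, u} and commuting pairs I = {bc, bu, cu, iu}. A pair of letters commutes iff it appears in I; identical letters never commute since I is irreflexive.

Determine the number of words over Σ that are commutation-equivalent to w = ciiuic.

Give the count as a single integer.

0(c) covers ∅
1(i) covers 0:c
2(i) covers 1:i
3(u) covers ∅
4(i) covers 2:i
5(c) covers 4:i
floor of heap: 0:c, 3:u
completions by unplaced set U, small U first (add the entries for U minus each lowest piece of U):
  |U|=1: {3}:1  {5}:1
  |U|=2: {3,5}:2  {4,5}:1
  |U|=3: {2,4,5}:1  {3,4,5}:3
  |U|=4: {1,2,4,5}:1  {2,3,4,5}:4
  start at 0(c): 5
  start at 3(u): 1
sum over floor = 6

6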